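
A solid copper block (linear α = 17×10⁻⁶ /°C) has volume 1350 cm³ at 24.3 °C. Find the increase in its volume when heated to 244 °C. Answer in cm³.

ΔV = 15.1 cm³

Isotropic solid: β ≈ 3α = 5.1×10⁻⁵ /K; ΔT = 219.7 K
ΔV = 3αV₀ΔT = 3(17×10⁻⁶)(1350)(219.7) = 15.1 cm³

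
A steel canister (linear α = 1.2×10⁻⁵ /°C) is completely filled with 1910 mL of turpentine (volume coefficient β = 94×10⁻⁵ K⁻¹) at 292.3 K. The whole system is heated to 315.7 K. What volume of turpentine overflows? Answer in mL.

40.4 mL

The canister also expands: β_container ≈ 3α = 3.6×10⁻⁵ /K
Net overflow = V₀(β_liq − 3α_cont)ΔT
β − 3α = 9.40×10⁻⁴ − 3.6×10⁻⁵ = 9.04×10⁻⁴ /K; ΔT = 23.4 K
ΔV = 1910 × 9.04×10⁻⁴ × 23.4 = 40.4 mL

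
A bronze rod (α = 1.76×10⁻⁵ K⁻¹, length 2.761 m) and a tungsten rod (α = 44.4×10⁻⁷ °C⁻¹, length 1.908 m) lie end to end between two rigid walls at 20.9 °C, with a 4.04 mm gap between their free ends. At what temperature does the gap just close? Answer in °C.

T = 91.7 °C

α₁L₁ = 4.85936×10⁻⁵ m/K, α₂L₂ = 8.47152×10⁻⁶ m/K → total 5.706512×10⁻⁵ m/K
ΔT = g/(α₁L₁+α₂L₂) = 4.04×10⁻³ / 5.706512×10⁻⁵ = 70.796 K
T = 20.9 + 70.796 = 91.696 °C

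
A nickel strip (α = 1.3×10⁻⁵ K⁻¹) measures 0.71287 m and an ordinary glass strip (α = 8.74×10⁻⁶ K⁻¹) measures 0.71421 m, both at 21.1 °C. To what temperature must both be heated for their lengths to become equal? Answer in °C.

Equal length when α₁L₁ΔT − α₂L₂ΔT = L₂ − L₁ = 1.34×10⁻³ m
α₁L₁ = 9.26731×10⁻⁶, α₂L₂ = 6.2421954×10⁻⁶ → Δ(αL) = 3.0251146×10⁻⁶ m/K
ΔT = 1.34×10⁻³ / 3.0251146×10⁻⁶ = 442.958 K, so T = 21.1 + 442.958 = 464.058 °C

T = 464.1 °C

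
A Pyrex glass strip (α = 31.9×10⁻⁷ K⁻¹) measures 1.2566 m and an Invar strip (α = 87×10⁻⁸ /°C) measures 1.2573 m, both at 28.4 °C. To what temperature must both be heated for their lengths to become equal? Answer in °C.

L₁(1 + α₁ΔT) = L₂(1 + α₂ΔT) ⇒ ΔT = (L₂ − L₁)/(α₁L₁ − α₂L₂)
L₂ − L₁ = 1.2573 − 1.2566 = 7.00×10⁻⁴ m
α₁L₁ − α₂L₂ = 31.9×10⁻⁷×1.2566 − 87×10⁻⁸×1.2573 = 2.914703×10⁻⁶ m/K
ΔT = 7.00×10⁻⁴ / 2.914703×10⁻⁶ = 240.162 K
T = 28.4 + 240.162 = 268.562 °C

T = 268.6 °C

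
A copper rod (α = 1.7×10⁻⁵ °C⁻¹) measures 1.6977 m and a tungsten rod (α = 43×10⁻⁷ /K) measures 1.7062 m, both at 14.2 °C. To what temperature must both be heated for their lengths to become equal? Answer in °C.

L₁(1 + α₁ΔT) = L₂(1 + α₂ΔT) ⇒ ΔT = (L₂ − L₁)/(α₁L₁ − α₂L₂)
L₂ − L₁ = 1.7062 − 1.6977 = 8.50×10⁻³ m
α₁L₁ − α₂L₂ = 1.7×10⁻⁵×1.6977 − 43×10⁻⁷×1.7062 = 2.152424×10⁻⁵ m/K
ΔT = 8.50×10⁻³ / 2.152424×10⁻⁵ = 394.904 K
T = 14.2 + 394.904 = 409.104 °C

T = 409.1 °C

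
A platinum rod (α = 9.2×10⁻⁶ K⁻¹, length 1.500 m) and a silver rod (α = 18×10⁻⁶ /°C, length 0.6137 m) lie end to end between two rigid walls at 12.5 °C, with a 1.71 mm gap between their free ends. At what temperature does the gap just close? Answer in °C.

T = 81.3 °C

α₁L₁ = 1.380×10⁻⁵ m/K, α₂L₂ = 1.10466×10⁻⁵ m/K → total 2.48466×10⁻⁵ m/K
ΔT = g/(α₁L₁+α₂L₂) = 1.71×10⁻³ / 2.48466×10⁻⁵ = 68.822 K
T = 12.5 + 68.822 = 81.322 °C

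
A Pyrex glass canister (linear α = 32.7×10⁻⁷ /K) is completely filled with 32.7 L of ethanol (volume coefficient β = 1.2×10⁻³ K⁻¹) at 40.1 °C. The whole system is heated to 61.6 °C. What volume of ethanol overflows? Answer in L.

The canister also expands: β_container ≈ 3α = 9.81×10⁻⁶ /K
Net overflow = V₀(β_liq − 3α_cont)ΔT
β − 3α = 1.20×10⁻³ − 9.81×10⁻⁶ = 1.19019×10⁻³ /K; ΔT = 21.5 K
ΔV = 32.7 × 1.19019×10⁻³ × 21.5 = 0.837 L

0.837 L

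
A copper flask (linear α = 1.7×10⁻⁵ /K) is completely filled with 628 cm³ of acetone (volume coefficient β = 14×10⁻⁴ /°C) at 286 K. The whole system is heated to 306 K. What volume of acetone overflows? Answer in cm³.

16.9 cm³

The flask also expands: β_container ≈ 3α = 5.1×10⁻⁵ /K
Net overflow = V₀(β_liq − 3α_cont)ΔT
β − 3α = 1.40×10⁻³ − 5.1×10⁻⁵ = 1.349×10⁻³ /K; ΔT = 20 K
ΔV = 628 × 1.349×10⁻³ × 20 = 16.9 cm³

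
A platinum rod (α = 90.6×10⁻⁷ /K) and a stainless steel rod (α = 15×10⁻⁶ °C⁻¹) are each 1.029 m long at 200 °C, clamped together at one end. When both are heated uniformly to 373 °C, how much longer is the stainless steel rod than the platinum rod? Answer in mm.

1.06 mm

ΔT = 173 K
platinum: ΔL = 90.6×10⁻⁷ × 1.029 m × 173 = 1.6128×10⁻³ m = 1.6128 mm
stainless steel: ΔL = 15×10⁻⁶ × 1.029 m × 173 = 2.6703×10⁻³ m = 2.6703 mm
difference = 2.6703 − 1.6128 = 1.0575 mm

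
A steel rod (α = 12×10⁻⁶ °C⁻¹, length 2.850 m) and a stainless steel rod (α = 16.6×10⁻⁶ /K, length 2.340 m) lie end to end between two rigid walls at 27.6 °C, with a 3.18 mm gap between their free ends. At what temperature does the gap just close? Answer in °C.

T = 71.1 °C

α₁L₁ = 3.420×10⁻⁵ m/K, α₂L₂ = 3.8844×10⁻⁵ m/K → total 7.3044×10⁻⁵ m/K
ΔT = g/(α₁L₁+α₂L₂) = 3.18×10⁻³ / 7.3044×10⁻⁵ = 43.535 K
T = 27.6 + 43.535 = 71.135 °C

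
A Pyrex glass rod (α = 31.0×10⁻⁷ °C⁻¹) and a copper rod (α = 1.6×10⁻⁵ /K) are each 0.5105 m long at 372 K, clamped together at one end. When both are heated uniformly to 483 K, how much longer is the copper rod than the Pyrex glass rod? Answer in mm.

0.731 mm

ΔT = 111 K
Pyrex glass: ΔL = 31.0×10⁻⁷ × 0.5105 m × 111 = 1.7566×10⁻⁴ m = 0.17566 mm
copper: ΔL = 1.6×10⁻⁵ × 0.5105 m × 111 = 9.0665×10⁻⁴ m = 0.90665 mm
difference = 0.90665 − 0.17566 = 0.73099 mm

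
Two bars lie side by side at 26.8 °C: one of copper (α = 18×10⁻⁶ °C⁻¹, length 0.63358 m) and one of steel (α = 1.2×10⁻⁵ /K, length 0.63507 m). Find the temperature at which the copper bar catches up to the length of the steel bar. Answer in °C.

T = 420.6 °C

Equal length when α₁L₁ΔT − α₂L₂ΔT = L₂ − L₁ = 1.49×10⁻³ m
α₁L₁ = 1.140444×10⁻⁵, α₂L₂ = 7.62084×10⁻⁶ → Δ(αL) = 3.7836×10⁻⁶ m/K
ΔT = 1.49×10⁻³ / 3.7836×10⁻⁶ = 393.805 K, so T = 26.8 + 393.805 = 420.605 °C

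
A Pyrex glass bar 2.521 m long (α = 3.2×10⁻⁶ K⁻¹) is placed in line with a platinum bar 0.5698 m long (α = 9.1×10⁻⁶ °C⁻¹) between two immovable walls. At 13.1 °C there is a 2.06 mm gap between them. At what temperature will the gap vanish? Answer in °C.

T = 169 °C

Gap closes when ΔL₁ + ΔL₂ = 2.06 mm = 2.06×10⁻³ m
(α₁L₁ + α₂L₂)ΔT = g
α₁L₁ + α₂L₂ = 3.2×10⁻⁶×2.521 + 9.1×10⁻⁶×0.5698 = 1.325238×10⁻⁵ m/K
ΔT = 2.06×10⁻³ / 1.325238×10⁻⁵ = 155.44 K
T = 13.1 + 155.44 = 168.54 °C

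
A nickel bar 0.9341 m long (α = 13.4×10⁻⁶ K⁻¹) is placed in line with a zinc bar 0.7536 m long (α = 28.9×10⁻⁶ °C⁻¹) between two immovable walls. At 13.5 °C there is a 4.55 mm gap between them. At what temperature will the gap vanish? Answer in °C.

T = 146 °C

α₁L₁ = 1.251694×10⁻⁵ m/K, α₂L₂ = 2.177904×10⁻⁵ m/K → total 3.429598×10⁻⁵ m/K
ΔT = g/(α₁L₁+α₂L₂) = 4.55×10⁻³ / 3.429598×10⁻⁵ = 132.67 K
T = 13.5 + 132.67 = 146.17 °C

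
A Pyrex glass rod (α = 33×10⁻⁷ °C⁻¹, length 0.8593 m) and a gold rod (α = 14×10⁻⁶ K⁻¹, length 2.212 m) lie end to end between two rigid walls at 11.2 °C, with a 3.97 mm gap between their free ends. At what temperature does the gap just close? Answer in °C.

T = 129 °C

Gap closes when ΔL₁ + ΔL₂ = 3.97 mm = 3.97×10⁻³ m
(α₁L₁ + α₂L₂)ΔT = g
α₁L₁ + α₂L₂ = 33×10⁻⁷×0.8593 + 14×10⁻⁶×2.212 = 3.380369×10⁻⁵ m/K
ΔT = 3.97×10⁻³ / 3.380369×10⁻⁵ = 117.44 K
T = 11.2 + 117.44 = 128.64 °C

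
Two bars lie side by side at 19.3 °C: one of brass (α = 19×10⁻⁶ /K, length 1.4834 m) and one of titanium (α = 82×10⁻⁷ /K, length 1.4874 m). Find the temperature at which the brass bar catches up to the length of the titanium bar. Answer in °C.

T = 269.5 °C

L₁(1 + α₁ΔT) = L₂(1 + α₂ΔT) ⇒ ΔT = (L₂ − L₁)/(α₁L₁ − α₂L₂)
L₂ − L₁ = 1.4874 − 1.4834 = 4.00×10⁻³ m
α₁L₁ − α₂L₂ = 19×10⁻⁶×1.4834 − 82×10⁻⁷×1.4874 = 1.598792×10⁻⁵ m/K
ΔT = 4.00×10⁻³ / 1.598792×10⁻⁵ = 250.189 K
T = 19.3 + 250.189 = 269.489 °C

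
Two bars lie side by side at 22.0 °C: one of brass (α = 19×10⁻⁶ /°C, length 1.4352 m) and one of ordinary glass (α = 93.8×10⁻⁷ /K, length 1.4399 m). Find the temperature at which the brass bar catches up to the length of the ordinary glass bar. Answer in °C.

L₁(1 + α₁ΔT) = L₂(1 + α₂ΔT) ⇒ ΔT = (L₂ − L₁)/(α₁L₁ − α₂L₂)
L₂ − L₁ = 1.4399 − 1.4352 = 4.70×10⁻³ m
α₁L₁ − α₂L₂ = 19×10⁻⁶×1.4352 − 93.8×10⁻⁷×1.4399 = 1.3762538×10⁻⁵ m/K
ΔT = 4.70×10⁻³ / 1.3762538×10⁻⁵ = 341.507 K
T = 22.0 + 341.507 = 363.507 °C

T = 363.5 °C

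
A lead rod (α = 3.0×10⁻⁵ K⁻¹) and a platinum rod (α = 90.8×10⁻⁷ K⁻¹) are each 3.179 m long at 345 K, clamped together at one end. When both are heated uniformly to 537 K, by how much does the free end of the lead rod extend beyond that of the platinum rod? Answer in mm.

ΔT = 192 K
lead: ΔL = 3.0×10⁻⁵ × 3.179 m × 192 = 1.8311×10⁻² m = 18.311 mm
platinum: ΔL = 90.8×10⁻⁷ × 3.179 m × 192 = 5.5421×10⁻³ m = 5.5421 mm
difference = 18.311 − 5.5421 = 12.7689 mm

12.8 mm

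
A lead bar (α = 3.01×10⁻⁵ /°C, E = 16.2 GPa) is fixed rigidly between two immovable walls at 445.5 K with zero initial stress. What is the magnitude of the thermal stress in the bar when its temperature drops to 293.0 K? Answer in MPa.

σ = 74.4 MPa

Fully constrained: the free strain ε = αΔT is blocked, so σ = Eε = EαΔT.
|ΔT| = 152.5 K
σ = 16.2×10⁹ × 3.01×10⁻⁵ × 152.5 = 7.44×10⁷ Pa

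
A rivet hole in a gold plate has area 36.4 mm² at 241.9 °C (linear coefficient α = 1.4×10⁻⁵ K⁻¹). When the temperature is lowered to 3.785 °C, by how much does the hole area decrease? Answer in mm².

Area coefficient ≈ 2α; |ΔT| = 238.115 K
ΔA = 2αA₀ΔT = 2(1.4×10⁻⁵)(36.4)(238.115) = 0.243 mm²

ΔA = 0.243 mm²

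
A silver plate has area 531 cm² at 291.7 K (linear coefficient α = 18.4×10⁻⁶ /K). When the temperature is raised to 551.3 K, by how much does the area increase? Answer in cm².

Area coefficient ≈ 2α; |ΔT| = 259.6 K
ΔA = 2αA₀ΔT = 2(18.4×10⁻⁶)(531)(259.6) = 5.07 cm²

ΔA = 5.07 cm²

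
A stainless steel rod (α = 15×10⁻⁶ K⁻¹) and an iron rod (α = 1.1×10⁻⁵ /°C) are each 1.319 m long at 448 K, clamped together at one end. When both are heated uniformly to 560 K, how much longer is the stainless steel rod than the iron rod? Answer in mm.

0.591 mm

ΔT = 112 K
stainless steel: ΔL = 15×10⁻⁶ × 1.319 m × 112 = 2.2159×10⁻³ m = 2.2159 mm
iron: ΔL = 1.1×10⁻⁵ × 1.319 m × 112 = 1.6250×10⁻³ m = 1.6250 mm
difference = 2.2159 − 1.6250 = 0.5909 mm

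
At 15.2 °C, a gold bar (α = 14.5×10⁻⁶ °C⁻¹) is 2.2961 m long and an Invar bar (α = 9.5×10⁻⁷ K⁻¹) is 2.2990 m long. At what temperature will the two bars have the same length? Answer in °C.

T = 108.4 °C

L₁(1 + α₁ΔT) = L₂(1 + α₂ΔT) ⇒ ΔT = (L₂ − L₁)/(α₁L₁ − α₂L₂)
L₂ − L₁ = 2.2990 − 2.2961 = 2.90×10⁻³ m
α₁L₁ − α₂L₂ = 14.5×10⁻⁶×2.2961 − 9.5×10⁻⁷×2.2990 = 3.11094×10⁻⁵ m/K
ΔT = 2.90×10⁻³ / 3.11094×10⁻⁵ = 93.219 K
T = 15.2 + 93.219 = 108.419 °C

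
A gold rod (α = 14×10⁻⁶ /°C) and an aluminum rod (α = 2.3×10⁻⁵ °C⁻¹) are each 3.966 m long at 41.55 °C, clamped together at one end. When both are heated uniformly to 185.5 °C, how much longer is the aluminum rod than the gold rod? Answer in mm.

5.14 mm

ΔT = 143.95 K
gold: ΔL = 14×10⁻⁶ × 3.966 m × 143.95 = 7.9927×10⁻³ m = 7.9927 mm
aluminum: ΔL = 2.3×10⁻⁵ × 3.966 m × 143.95 = 1.3131×10⁻² m = 13.131 mm
difference = 13.131 − 7.9927 = 5.1383 mm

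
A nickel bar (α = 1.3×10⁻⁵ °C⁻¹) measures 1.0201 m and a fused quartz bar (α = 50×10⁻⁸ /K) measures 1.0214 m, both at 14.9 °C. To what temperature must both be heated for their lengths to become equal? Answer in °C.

T = 116.9 °C

Equal length when α₁L₁ΔT − α₂L₂ΔT = L₂ − L₁ = 1.30×10⁻³ m
α₁L₁ = 1.32613×10⁻⁵, α₂L₂ = 5.107×10⁻⁷ → Δ(αL) = 1.27506×10⁻⁵ m/K
ΔT = 1.30×10⁻³ / 1.27506×10⁻⁵ = 101.956 K, so T = 14.9 + 101.956 = 116.856 °C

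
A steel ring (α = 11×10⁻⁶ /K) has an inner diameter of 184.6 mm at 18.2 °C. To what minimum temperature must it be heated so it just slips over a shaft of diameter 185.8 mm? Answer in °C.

Required Δd = 185.8 − 184.6 = 1.2 mm
Δd = αd₀ΔT ⇒ ΔT = Δd/(αd₀) = 1.2 / (11×10⁻⁶ × 184.6) = 590.96 K
T_min = 18.2 + 590.96 = 609.16 °C

T = 609 °C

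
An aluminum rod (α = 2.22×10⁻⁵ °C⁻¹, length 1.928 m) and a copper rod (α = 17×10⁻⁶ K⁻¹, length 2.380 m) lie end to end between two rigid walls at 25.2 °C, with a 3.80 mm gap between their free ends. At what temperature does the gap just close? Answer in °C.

T = 70.8 °C

Gap closes when ΔL₁ + ΔL₂ = 3.80 mm = 3.80×10⁻³ m
(α₁L₁ + α₂L₂)ΔT = g
α₁L₁ + α₂L₂ = 2.22×10⁻⁵×1.928 + 17×10⁻⁶×2.380 = 8.32616×10⁻⁵ m/K
ΔT = 3.80×10⁻³ / 8.32616×10⁻⁵ = 45.639 K
T = 25.2 + 45.639 = 70.839 °C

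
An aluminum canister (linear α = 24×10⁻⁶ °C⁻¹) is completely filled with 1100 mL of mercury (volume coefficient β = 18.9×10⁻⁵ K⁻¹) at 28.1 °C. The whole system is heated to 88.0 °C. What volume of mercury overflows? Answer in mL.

7.71 mL

The canister also expands: β_container ≈ 3α = 7.2×10⁻⁵ /K
Net overflow = V₀(β_liq − 3α_cont)ΔT
β − 3α = 1.89×10⁻⁴ − 7.2×10⁻⁵ = 1.17×10⁻⁴ /K; ΔT = 59.9 K
ΔV = 1100 × 1.17×10⁻⁴ × 59.9 = 7.71 mL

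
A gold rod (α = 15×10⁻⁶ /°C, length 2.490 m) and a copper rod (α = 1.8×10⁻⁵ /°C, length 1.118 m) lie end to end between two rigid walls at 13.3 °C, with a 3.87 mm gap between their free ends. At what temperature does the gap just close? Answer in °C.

Gap closes when ΔL₁ + ΔL₂ = 3.87 mm = 3.87×10⁻³ m
(α₁L₁ + α₂L₂)ΔT = g
α₁L₁ + α₂L₂ = 15×10⁻⁶×2.490 + 1.8×10⁻⁵×1.118 = 5.7474×10⁻⁵ m/K
ΔT = 3.87×10⁻³ / 5.7474×10⁻⁵ = 67.335 K
T = 13.3 + 67.335 = 80.635 °C

T = 80.6 °C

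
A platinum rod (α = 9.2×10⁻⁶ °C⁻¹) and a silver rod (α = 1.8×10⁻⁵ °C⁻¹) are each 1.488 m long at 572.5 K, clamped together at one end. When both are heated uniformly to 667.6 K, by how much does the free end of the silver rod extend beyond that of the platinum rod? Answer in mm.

1.25 mm

ΔT = 95.1 K
platinum: ΔL = 9.2×10⁻⁶ × 1.488 m × 95.1 = 1.3019×10⁻³ m = 1.3019 mm
silver: ΔL = 1.8×10⁻⁵ × 1.488 m × 95.1 = 2.5472×10⁻³ m = 2.5472 mm
difference = 2.5472 − 1.3019 = 1.2453 mm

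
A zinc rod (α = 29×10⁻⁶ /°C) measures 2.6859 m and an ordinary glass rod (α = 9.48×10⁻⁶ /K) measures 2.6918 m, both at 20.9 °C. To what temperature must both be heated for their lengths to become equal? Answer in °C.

T = 133.6 °C

L₁(1 + α₁ΔT) = L₂(1 + α₂ΔT) ⇒ ΔT = (L₂ − L₁)/(α₁L₁ − α₂L₂)
L₂ − L₁ = 2.6918 − 2.6859 = 5.90×10⁻³ m
α₁L₁ − α₂L₂ = 29×10⁻⁶×2.6859 − 9.48×10⁻⁶×2.6918 = 5.2372836×10⁻⁵ m/K
ΔT = 5.90×10⁻³ / 5.2372836×10⁻⁵ = 112.654 K
T = 20.9 + 112.654 = 133.554 °C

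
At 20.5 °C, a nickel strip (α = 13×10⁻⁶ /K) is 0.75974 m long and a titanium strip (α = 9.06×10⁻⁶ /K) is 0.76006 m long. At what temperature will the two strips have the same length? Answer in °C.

T = 127.5 °C

Equal length when α₁L₁ΔT − α₂L₂ΔT = L₂ − L₁ = 3.20×10⁻⁴ m
α₁L₁ = 9.87662×10⁻⁶, α₂L₂ = 6.8861436×10⁻⁶ → Δ(αL) = 2.9904764×10⁻⁶ m/K
ΔT = 3.20×10⁻⁴ / 2.9904764×10⁻⁶ = 107.006 K, so T = 20.5 + 107.006 = 127.506 °C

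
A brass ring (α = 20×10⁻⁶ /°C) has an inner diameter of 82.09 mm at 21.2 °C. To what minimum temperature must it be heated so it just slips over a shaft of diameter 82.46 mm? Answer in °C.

T = 247 °C

Required Δd = 82.46 − 82.09 = 0.37 mm
Δd = αd₀ΔT ⇒ ΔT = Δd/(αd₀) = 0.37 / (20×10⁻⁶ × 82.09) = 225.36 K
T_min = 21.2 + 225.36 = 246.56 °C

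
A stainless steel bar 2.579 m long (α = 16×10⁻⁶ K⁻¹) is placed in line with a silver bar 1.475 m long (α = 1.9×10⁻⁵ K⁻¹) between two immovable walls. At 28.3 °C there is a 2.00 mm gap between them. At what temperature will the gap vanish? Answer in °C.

T = 57.2 °C

α₁L₁ = 4.1264×10⁻⁵ m/K, α₂L₂ = 2.8025×10⁻⁵ m/K → total 6.9289×10⁻⁵ m/K
ΔT = g/(α₁L₁+α₂L₂) = 2.00×10⁻³ / 6.9289×10⁻⁵ = 28.865 K
T = 28.3 + 28.865 = 57.165 °C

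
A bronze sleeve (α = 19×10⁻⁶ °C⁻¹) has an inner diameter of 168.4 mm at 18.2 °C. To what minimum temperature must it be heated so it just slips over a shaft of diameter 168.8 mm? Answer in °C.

T = 143 °C

Required Δd = 168.8 − 168.4 = 0.4 mm
Δd = αd₀ΔT ⇒ ΔT = Δd/(αd₀) = 0.4 / (19×10⁻⁶ × 168.4) = 125.02 K
T_min = 18.2 + 125.02 = 143.22 °C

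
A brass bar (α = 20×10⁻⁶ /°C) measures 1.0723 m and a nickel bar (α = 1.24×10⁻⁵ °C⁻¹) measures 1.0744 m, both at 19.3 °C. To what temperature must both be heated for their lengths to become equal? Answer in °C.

Equal length when α₁L₁ΔT − α₂L₂ΔT = L₂ − L₁ = 2.10×10⁻³ m
α₁L₁ = 2.1446×10⁻⁵, α₂L₂ = 1.332256×10⁻⁵ → Δ(αL) = 8.12344×10⁻⁶ m/K
ΔT = 2.10×10⁻³ / 8.12344×10⁻⁶ = 258.511 K, so T = 19.3 + 258.511 = 277.811 °C

T = 277.8 °C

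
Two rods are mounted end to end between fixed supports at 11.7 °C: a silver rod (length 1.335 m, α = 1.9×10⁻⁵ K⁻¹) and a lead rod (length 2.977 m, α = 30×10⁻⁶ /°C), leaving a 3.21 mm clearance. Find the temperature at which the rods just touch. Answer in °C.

Gap closes when ΔL₁ + ΔL₂ = 3.21 mm = 3.21×10⁻³ m
(α₁L₁ + α₂L₂)ΔT = g
α₁L₁ + α₂L₂ = 1.9×10⁻⁵×1.335 + 30×10⁻⁶×2.977 = 1.14675×10⁻⁴ m/K
ΔT = 3.21×10⁻³ / 1.14675×10⁻⁴ = 27.992 K
T = 11.7 + 27.992 = 39.692 °C

T = 39.7 °C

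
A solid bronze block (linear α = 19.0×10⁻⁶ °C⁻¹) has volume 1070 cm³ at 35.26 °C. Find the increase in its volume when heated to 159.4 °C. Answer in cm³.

Isotropic solid: β ≈ 3α = 5.7×10⁻⁵ /K; ΔT = 124.14 K
ΔV = 3αV₀ΔT = 3(19.0×10⁻⁶)(1070)(124.14) = 7.57 cm³

ΔV = 7.57 cm³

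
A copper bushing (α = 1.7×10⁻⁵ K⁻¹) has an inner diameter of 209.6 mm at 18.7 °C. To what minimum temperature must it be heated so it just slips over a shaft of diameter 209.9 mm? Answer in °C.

Required Δd = 209.9 − 209.6 = 0.3 mm
Δd = αd₀ΔT ⇒ ΔT = Δd/(αd₀) = 0.3 / (1.7×10⁻⁵ × 209.6) = 84.19 K
T_min = 18.7 + 84.19 = 102.89 °C

T = 103 °C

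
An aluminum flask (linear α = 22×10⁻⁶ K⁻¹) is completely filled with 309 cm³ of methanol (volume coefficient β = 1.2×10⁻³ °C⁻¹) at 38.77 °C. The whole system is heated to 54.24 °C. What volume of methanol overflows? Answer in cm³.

5.42 cm³

The flask also expands: β_container ≈ 3α = 6.6×10⁻⁵ /K
Net overflow = V₀(β_liq − 3α_cont)ΔT
β − 3α = 1.20×10⁻³ − 6.6×10⁻⁵ = 1.134×10⁻³ /K; ΔT = 15.47 K
ΔV = 309 × 1.134×10⁻³ × 15.47 = 5.42 cm³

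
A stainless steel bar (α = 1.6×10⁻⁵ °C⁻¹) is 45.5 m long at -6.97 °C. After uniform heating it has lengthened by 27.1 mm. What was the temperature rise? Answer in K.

ΔL = αL₀ΔT ⇒ ΔT = ΔL / (αL₀)
ΔT = 27.1×10⁻³ m / (1.6×10⁻⁵ × 45.5 m) = 37.225 K

ΔT = 37.2 K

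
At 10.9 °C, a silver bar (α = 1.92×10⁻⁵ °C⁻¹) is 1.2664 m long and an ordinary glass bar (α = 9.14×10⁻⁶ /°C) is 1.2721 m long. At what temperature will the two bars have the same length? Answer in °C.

T = 460.1 °C

Equal length when α₁L₁ΔT − α₂L₂ΔT = L₂ − L₁ = 5.70×10⁻³ m
α₁L₁ = 2.431488×10⁻⁵, α₂L₂ = 1.1626994×10⁻⁵ → Δ(αL) = 1.2687886×10⁻⁵ m/K
ΔT = 5.70×10⁻³ / 1.2687886×10⁻⁵ = 449.247 K, so T = 10.9 + 449.247 = 460.147 °C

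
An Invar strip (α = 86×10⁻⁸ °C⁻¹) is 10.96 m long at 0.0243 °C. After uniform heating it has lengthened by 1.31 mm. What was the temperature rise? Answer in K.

ΔL = αL₀ΔT ⇒ ΔT = ΔL / (αL₀)
ΔT = 1.31×10⁻³ m / (86×10⁻⁸ × 10.96 m) = 138.98 K

ΔT = 139 K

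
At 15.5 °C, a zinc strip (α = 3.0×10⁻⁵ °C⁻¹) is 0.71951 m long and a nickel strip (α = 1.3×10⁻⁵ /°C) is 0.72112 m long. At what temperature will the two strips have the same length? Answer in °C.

T = 147.4 °C

L₁(1 + α₁ΔT) = L₂(1 + α₂ΔT) ⇒ ΔT = (L₂ − L₁)/(α₁L₁ − α₂L₂)
L₂ − L₁ = 0.72112 − 0.71951 = 1.61×10⁻³ m
α₁L₁ − α₂L₂ = 3.0×10⁻⁵×0.71951 − 1.3×10⁻⁵×0.72112 = 1.221074×10⁻⁵ m/K
ΔT = 1.61×10⁻³ / 1.221074×10⁻⁵ = 131.851 K
T = 15.5 + 131.851 = 147.351 °C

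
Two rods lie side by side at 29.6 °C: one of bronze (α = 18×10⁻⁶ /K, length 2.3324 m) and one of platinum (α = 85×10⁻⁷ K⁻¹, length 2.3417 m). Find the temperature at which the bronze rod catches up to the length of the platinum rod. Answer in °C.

T = 450.8 °C

Equal length when α₁L₁ΔT − α₂L₂ΔT = L₂ − L₁ = 9.30×10⁻³ m
α₁L₁ = 4.19832×10⁻⁵, α₂L₂ = 1.990445×10⁻⁵ → Δ(αL) = 2.207875×10⁻⁵ m/K
ΔT = 9.30×10⁻³ / 2.207875×10⁻⁵ = 421.219 K, so T = 29.6 + 421.219 = 450.819 °C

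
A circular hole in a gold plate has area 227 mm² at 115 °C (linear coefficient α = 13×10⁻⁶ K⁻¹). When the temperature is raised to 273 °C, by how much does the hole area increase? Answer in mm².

ΔA = 0.933 mm²

Area coefficient ≈ 2α; |ΔT| = 158 K
ΔA = 2αA₀ΔT = 2(13×10⁻⁶)(227)(158) = 0.933 mm²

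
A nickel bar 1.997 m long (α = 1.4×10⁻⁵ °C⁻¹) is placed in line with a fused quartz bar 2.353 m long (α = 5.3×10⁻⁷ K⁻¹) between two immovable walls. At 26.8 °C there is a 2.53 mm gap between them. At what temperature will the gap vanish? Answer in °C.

Gap closes when ΔL₁ + ΔL₂ = 2.53 mm = 2.53×10⁻³ m
(α₁L₁ + α₂L₂)ΔT = g
α₁L₁ + α₂L₂ = 1.4×10⁻⁵×1.997 + 5.3×10⁻⁷×2.353 = 2.920509×10⁻⁵ m/K
ΔT = 2.53×10⁻³ / 2.920509×10⁻⁵ = 86.63 K
T = 26.8 + 86.63 = 113.43 °C

T = 113 °C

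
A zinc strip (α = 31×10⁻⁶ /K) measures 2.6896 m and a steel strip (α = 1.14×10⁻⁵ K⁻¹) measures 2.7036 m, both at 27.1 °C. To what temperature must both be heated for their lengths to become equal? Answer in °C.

L₁(1 + α₁ΔT) = L₂(1 + α₂ΔT) ⇒ ΔT = (L₂ − L₁)/(α₁L₁ − α₂L₂)
L₂ − L₁ = 2.7036 − 2.6896 = 1.40×10⁻² m
α₁L₁ − α₂L₂ = 31×10⁻⁶×2.6896 − 1.14×10⁻⁵×2.7036 = 5.255656×10⁻⁵ m/K
ΔT = 1.40×10⁻² / 5.255656×10⁻⁵ = 266.380 K
T = 27.1 + 266.380 = 293.480 °C

T = 293.5 °C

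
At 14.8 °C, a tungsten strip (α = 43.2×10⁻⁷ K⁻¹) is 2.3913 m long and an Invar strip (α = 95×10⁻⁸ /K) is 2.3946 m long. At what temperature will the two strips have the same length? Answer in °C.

T = 424.5 °C

Equal length when α₁L₁ΔT − α₂L₂ΔT = L₂ − L₁ = 3.30×10⁻³ m
α₁L₁ = 1.0330416×10⁻⁵, α₂L₂ = 2.27487×10⁻⁶ → Δ(αL) = 8.055546×10⁻⁶ m/K
ΔT = 3.30×10⁻³ / 8.055546×10⁻⁶ = 409.656 K, so T = 14.8 + 409.656 = 424.456 °C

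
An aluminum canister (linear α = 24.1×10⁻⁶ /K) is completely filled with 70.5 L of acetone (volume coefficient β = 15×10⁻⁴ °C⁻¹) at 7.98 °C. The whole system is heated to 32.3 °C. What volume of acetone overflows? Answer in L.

2.45 L

The canister also expands: β_container ≈ 3α = 7.23×10⁻⁵ /K
Net overflow = V₀(β_liq − 3α_cont)ΔT
β − 3α = 1.50×10⁻³ − 7.23×10⁻⁵ = 1.4277×10⁻³ /K; ΔT = 24.32 K
ΔV = 70.5 × 1.4277×10⁻³ × 24.32 = 2.45 L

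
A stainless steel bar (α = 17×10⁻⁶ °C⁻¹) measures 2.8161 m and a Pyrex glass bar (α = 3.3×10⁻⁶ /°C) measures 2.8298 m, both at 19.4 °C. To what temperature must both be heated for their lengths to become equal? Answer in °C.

T = 374.9 °C

L₁(1 + α₁ΔT) = L₂(1 + α₂ΔT) ⇒ ΔT = (L₂ − L₁)/(α₁L₁ − α₂L₂)
L₂ − L₁ = 2.8298 − 2.8161 = 1.37×10⁻² m
α₁L₁ − α₂L₂ = 17×10⁻⁶×2.8161 − 3.3×10⁻⁶×2.8298 = 3.853536×10⁻⁵ m/K
ΔT = 1.37×10⁻² / 3.853536×10⁻⁵ = 355.518 K
T = 19.4 + 355.518 = 374.918 °C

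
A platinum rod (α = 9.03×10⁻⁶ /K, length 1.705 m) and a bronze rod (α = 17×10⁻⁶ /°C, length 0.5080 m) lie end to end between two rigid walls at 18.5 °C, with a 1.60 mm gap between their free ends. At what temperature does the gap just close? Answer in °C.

Gap closes when ΔL₁ + ΔL₂ = 1.60 mm = 1.60×10⁻³ m
(α₁L₁ + α₂L₂)ΔT = g
α₁L₁ + α₂L₂ = 9.03×10⁻⁶×1.705 + 17×10⁻⁶×0.5080 = 2.403215×10⁻⁵ m/K
ΔT = 1.60×10⁻³ / 2.403215×10⁻⁵ = 66.577 K
T = 18.5 + 66.577 = 85.077 °C

T = 85.1 °C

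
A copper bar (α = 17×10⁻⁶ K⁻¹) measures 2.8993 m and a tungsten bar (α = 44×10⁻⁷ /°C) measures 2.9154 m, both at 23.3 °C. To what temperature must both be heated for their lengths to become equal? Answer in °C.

T = 464.9 °C

L₁(1 + α₁ΔT) = L₂(1 + α₂ΔT) ⇒ ΔT = (L₂ − L₁)/(α₁L₁ − α₂L₂)
L₂ − L₁ = 2.9154 − 2.8993 = 1.61×10⁻² m
α₁L₁ − α₂L₂ = 17×10⁻⁶×2.8993 − 44×10⁻⁷×2.9154 = 3.646034×10⁻⁵ m/K
ΔT = 1.61×10⁻² / 3.646034×10⁻⁵ = 441.576 K
T = 23.3 + 441.576 = 464.876 °C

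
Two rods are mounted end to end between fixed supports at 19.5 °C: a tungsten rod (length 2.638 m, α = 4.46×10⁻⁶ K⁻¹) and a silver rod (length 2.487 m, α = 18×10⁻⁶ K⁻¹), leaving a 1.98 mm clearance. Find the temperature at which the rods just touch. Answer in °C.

Gap closes when ΔL₁ + ΔL₂ = 1.98 mm = 1.98×10⁻³ m
(α₁L₁ + α₂L₂)ΔT = g
α₁L₁ + α₂L₂ = 4.46×10⁻⁶×2.638 + 18×10⁻⁶×2.487 = 5.653148×10⁻⁵ m/K
ΔT = 1.98×10⁻³ / 5.653148×10⁻⁵ = 35.025 K
T = 19.5 + 35.025 = 54.525 °C

T = 54.5 °C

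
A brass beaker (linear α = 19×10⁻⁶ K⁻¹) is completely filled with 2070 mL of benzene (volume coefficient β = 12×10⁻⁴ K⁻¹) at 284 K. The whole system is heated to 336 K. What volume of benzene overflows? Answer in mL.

123 mL

The beaker also expands: β_container ≈ 3α = 5.7×10⁻⁵ /K
Net overflow = V₀(β_liq − 3α_cont)ΔT
β − 3α = 1.20×10⁻³ − 5.7×10⁻⁵ = 1.143×10⁻³ /K; ΔT = 52 K
ΔV = 2070 × 1.143×10⁻³ × 52 = 123 mL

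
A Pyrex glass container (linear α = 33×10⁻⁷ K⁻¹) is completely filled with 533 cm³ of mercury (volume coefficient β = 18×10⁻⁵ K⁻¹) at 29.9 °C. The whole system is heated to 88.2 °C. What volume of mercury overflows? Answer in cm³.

The container also expands: β_container ≈ 3α = 9.9×10⁻⁶ /K
Net overflow = V₀(β_liq − 3α_cont)ΔT
β − 3α = 1.80×10⁻⁴ − 9.9×10⁻⁶ = 1.701×10⁻⁴ /K; ΔT = 58.3 K
ΔV = 533 × 1.701×10⁻⁴ × 58.3 = 5.29 cm³

5.29 cm³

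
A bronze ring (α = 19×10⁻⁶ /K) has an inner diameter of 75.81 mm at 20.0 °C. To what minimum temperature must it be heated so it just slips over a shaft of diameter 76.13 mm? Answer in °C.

T = 242 °C

Required Δd = 76.13 − 75.81 = 0.32 mm
Δd = αd₀ΔT ⇒ ΔT = Δd/(αd₀) = 0.32 / (19×10⁻⁶ × 75.81) = 222.16 K
T_min = 20.0 + 222.16 = 242.16 °C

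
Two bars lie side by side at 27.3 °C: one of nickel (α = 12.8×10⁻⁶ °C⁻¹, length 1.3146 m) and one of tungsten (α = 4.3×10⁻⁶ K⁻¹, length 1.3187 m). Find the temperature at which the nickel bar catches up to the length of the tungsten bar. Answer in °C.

T = 394.8 °C

Equal length when α₁L₁ΔT − α₂L₂ΔT = L₂ − L₁ = 4.10×10⁻³ m
α₁L₁ = 1.682688×10⁻⁵, α₂L₂ = 5.67041×10⁻⁶ → Δ(αL) = 1.115647×10⁻⁵ m/K
ΔT = 4.10×10⁻³ / 1.115647×10⁻⁵ = 367.500 K, so T = 27.3 + 367.500 = 394.800 °C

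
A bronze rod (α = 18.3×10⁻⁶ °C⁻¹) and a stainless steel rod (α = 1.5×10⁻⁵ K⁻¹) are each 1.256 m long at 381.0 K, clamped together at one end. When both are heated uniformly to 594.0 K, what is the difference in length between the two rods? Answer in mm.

0.883 mm

ΔT = 213.0 K
bronze: ΔL = 18.3×10⁻⁶ × 1.256 m × 213.0 = 4.8958×10⁻³ m = 4.8958 mm
stainless steel: ΔL = 1.5×10⁻⁵ × 1.256 m × 213.0 = 4.0129×10⁻³ m = 4.0129 mm
difference = 4.8958 − 4.0129 = 0.8829 mm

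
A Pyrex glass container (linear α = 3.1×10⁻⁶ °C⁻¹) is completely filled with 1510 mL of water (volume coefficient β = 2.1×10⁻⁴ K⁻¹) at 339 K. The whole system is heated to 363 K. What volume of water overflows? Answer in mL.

The container also expands: β_container ≈ 3α = 9.3×10⁻⁶ /K
Net overflow = V₀(β_liq − 3α_cont)ΔT
β − 3α = 2.10×10⁻⁴ − 9.3×10⁻⁶ = 2.007×10⁻⁴ /K; ΔT = 24 K
ΔV = 1510 × 2.007×10⁻⁴ × 24 = 7.27 mL

7.27 mL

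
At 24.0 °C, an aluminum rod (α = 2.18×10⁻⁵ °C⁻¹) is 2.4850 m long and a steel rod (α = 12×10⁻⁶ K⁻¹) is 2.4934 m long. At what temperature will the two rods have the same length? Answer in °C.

T = 370.4 °C

Equal length when α₁L₁ΔT − α₂L₂ΔT = L₂ − L₁ = 8.40×10⁻³ m
α₁L₁ = 5.4173×10⁻⁵, α₂L₂ = 2.99208×10⁻⁵ → Δ(αL) = 2.42522×10⁻⁵ m/K
ΔT = 8.40×10⁻³ / 2.42522×10⁻⁵ = 346.360 K, so T = 24.0 + 346.360 = 370.360 °C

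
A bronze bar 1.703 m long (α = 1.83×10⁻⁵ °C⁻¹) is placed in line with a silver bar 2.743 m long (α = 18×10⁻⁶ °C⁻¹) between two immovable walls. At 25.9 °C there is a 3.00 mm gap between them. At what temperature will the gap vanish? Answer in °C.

T = 63.1 °C

Gap closes when ΔL₁ + ΔL₂ = 3.00 mm = 3.00×10⁻³ m
(α₁L₁ + α₂L₂)ΔT = g
α₁L₁ + α₂L₂ = 1.83×10⁻⁵×1.703 + 18×10⁻⁶×2.743 = 8.05389×10⁻⁵ m/K
ΔT = 3.00×10⁻³ / 8.05389×10⁻⁵ = 37.249 K
T = 25.9 + 37.249 = 63.149 °C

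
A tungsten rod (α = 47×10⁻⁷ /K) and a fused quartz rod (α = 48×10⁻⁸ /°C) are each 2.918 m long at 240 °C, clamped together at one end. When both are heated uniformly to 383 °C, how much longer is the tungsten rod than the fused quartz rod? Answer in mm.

1.76 mm

ΔT = 143 K
tungsten: ΔL = 47×10⁻⁷ × 2.918 m × 143 = 1.9612×10⁻³ m = 1.9612 mm
fused quartz: ΔL = 48×10⁻⁸ × 2.918 m × 143 = 2.0029×10⁻⁴ m = 0.20029 mm
difference = 1.9612 − 0.20029 = 1.76091 mm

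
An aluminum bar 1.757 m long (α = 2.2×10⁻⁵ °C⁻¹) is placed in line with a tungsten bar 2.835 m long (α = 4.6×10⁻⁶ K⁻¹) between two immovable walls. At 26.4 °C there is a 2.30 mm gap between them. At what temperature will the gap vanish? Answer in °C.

T = 70.9 °C

Gap closes when ΔL₁ + ΔL₂ = 2.30 mm = 2.30×10⁻³ m
(α₁L₁ + α₂L₂)ΔT = g
α₁L₁ + α₂L₂ = 2.2×10⁻⁵×1.757 + 4.6×10⁻⁶×2.835 = 5.1695×10⁻⁵ m/K
ΔT = 2.30×10⁻³ / 5.1695×10⁻⁵ = 44.492 K
T = 26.4 + 44.492 = 70.892 °C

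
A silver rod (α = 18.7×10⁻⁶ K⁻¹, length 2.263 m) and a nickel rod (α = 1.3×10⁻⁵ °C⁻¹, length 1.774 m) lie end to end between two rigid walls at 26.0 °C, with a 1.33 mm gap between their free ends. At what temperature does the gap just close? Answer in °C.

α₁L₁ = 4.23181×10⁻⁵ m/K, α₂L₂ = 2.3062×10⁻⁵ m/K → total 6.53801×10⁻⁵ m/K
ΔT = g/(α₁L₁+α₂L₂) = 1.33×10⁻³ / 6.53801×10⁻⁵ = 20.343 K
T = 26.0 + 20.343 = 46.343 °C

T = 46.3 °C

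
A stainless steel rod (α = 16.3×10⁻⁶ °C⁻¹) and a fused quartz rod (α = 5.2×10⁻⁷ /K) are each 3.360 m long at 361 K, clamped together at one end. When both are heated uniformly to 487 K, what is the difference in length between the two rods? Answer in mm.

ΔT = 126 K
stainless steel: ΔL = 16.3×10⁻⁶ × 3.360 m × 126 = 6.9008×10⁻³ m = 6.9008 mm
fused quartz: ΔL = 5.2×10⁻⁷ × 3.360 m × 126 = 2.2015×10⁻⁴ m = 0.22015 mm
difference = 6.9008 − 0.22015 = 6.68065 mm

6.68 mm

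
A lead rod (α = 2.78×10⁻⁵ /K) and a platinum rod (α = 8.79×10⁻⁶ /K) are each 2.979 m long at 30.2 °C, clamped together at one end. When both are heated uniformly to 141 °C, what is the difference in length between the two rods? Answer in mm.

ΔT = 110.8 K
lead: ΔL = 2.78×10⁻⁵ × 2.979 m × 110.8 = 9.1760×10⁻³ m = 9.1760 mm
platinum: ΔL = 8.79×10⁻⁶ × 2.979 m × 110.8 = 2.9013×10⁻³ m = 2.9013 mm
difference = 9.1760 − 2.9013 = 6.2747 mm

6.27 mm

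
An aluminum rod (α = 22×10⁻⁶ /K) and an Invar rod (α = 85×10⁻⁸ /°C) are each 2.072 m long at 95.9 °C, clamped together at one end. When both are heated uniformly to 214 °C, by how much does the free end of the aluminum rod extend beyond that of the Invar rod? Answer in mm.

5.18 mm

ΔT = 118.1 K
aluminum: ΔL = 22×10⁻⁶ × 2.072 m × 118.1 = 5.3835×10⁻³ m = 5.3835 mm
Invar: ΔL = 85×10⁻⁸ × 2.072 m × 118.1 = 2.0800×10⁻⁴ m = 0.20800 mm
difference = 5.3835 − 0.20800 = 5.1755 mm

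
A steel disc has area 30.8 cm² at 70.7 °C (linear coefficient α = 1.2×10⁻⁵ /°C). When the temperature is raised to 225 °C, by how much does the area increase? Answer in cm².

Area coefficient ≈ 2α; |ΔT| = 154.3 K
ΔA = 2αA₀ΔT = 2(1.2×10⁻⁵)(30.8)(154.3) = 0.114 cm²

ΔA = 0.114 cm²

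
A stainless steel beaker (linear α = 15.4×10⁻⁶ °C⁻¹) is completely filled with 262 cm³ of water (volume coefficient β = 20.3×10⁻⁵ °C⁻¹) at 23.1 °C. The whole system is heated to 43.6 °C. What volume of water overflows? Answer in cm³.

0.842 cm³

The beaker also expands: β_container ≈ 3α = 4.62×10⁻⁵ /K
Net overflow = V₀(β_liq − 3α_cont)ΔT
β − 3α = 2.03×10⁻⁴ − 4.62×10⁻⁵ = 1.568×10⁻⁴ /K; ΔT = 20.5 K
ΔV = 262 × 1.568×10⁻⁴ × 20.5 = 0.842 cm³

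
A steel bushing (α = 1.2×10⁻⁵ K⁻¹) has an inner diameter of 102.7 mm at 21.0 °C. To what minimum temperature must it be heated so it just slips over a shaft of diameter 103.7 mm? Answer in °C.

Required Δd = 103.7 − 102.7 = 1.0 mm
Δd = αd₀ΔT ⇒ ΔT = Δd/(αd₀) = 1.0 / (1.2×10⁻⁵ × 102.7) = 811.42 K
T_min = 21.0 + 811.42 = 832.42 °C

T = 832 °C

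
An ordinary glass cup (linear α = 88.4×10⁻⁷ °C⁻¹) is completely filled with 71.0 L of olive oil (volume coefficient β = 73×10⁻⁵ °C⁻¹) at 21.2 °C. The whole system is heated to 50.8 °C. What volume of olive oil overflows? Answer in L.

The cup also expands: β_container ≈ 3α = 2.652×10⁻⁵ /K
Net overflow = V₀(β_liq − 3α_cont)ΔT
β − 3α = 7.30×10⁻⁴ − 2.652×10⁻⁵ = 7.0348×10⁻⁴ /K; ΔT = 29.6 K
ΔV = 71.0 × 7.0348×10⁻⁴ × 29.6 = 1.48 L

1.48 L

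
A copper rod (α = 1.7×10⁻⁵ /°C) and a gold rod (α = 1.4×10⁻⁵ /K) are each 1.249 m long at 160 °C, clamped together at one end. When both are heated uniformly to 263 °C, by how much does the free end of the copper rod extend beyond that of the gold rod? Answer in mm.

ΔT = 103 K
copper: ΔL = 1.7×10⁻⁵ × 1.249 m × 103 = 2.1870×10⁻³ m = 2.1870 mm
gold: ΔL = 1.4×10⁻⁵ × 1.249 m × 103 = 1.8011×10⁻³ m = 1.8011 mm
difference = 2.1870 − 1.8011 = 0.3859 mm

0.386 mm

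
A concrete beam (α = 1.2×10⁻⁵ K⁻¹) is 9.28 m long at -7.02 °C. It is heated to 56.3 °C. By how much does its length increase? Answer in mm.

ΔL = 7.05 mm

|ΔT| = |56.3 − (-7.02)| = 63.32 K
ΔL = αL₀ΔT = (1.2×10⁻⁵)(9.28)(63.32) = 7.05×10⁻³ m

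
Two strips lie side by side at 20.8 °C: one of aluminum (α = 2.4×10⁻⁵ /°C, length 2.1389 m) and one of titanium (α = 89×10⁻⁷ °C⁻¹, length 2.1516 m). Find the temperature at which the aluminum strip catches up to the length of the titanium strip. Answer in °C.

T = 415.4 °C

L₁(1 + α₁ΔT) = L₂(1 + α₂ΔT) ⇒ ΔT = (L₂ − L₁)/(α₁L₁ − α₂L₂)
L₂ − L₁ = 2.1516 − 2.1389 = 1.27×10⁻² m
α₁L₁ − α₂L₂ = 2.4×10⁻⁵×2.1389 − 89×10⁻⁷×2.1516 = 3.218436×10⁻⁵ m/K
ΔT = 1.27×10⁻² / 3.218436×10⁻⁵ = 394.602 K
T = 20.8 + 394.602 = 415.402 °C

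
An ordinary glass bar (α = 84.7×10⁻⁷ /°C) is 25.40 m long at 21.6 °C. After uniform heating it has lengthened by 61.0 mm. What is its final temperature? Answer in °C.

T = 305 °C

ΔL = αL₀ΔT ⇒ ΔT = ΔL / (αL₀)
ΔT = 61.0×10⁻³ m / (84.7×10⁻⁷ × 25.40 m) = 283.54 K
T = 21.6 + 283.54 = 305.14 °C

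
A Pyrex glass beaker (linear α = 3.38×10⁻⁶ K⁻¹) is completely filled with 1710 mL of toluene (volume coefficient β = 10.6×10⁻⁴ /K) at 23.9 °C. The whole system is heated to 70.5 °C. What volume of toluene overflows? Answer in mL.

The beaker also expands: β_container ≈ 3α = 1.014×10⁻⁵ /K
Net overflow = V₀(β_liq − 3α_cont)ΔT
β − 3α = 1.06×10⁻³ − 1.014×10⁻⁵ = 1.04986×10⁻³ /K; ΔT = 46.6 K
ΔV = 1710 × 1.04986×10⁻³ × 46.6 = 83.7 mL

83.7 mL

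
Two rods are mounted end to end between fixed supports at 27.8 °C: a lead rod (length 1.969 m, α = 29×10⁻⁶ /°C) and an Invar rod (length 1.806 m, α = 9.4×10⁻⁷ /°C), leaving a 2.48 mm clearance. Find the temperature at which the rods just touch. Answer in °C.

α₁L₁ = 5.7101×10⁻⁵ m/K, α₂L₂ = 1.69764×10⁻⁶ m/K → total 5.879864×10⁻⁵ m/K
ΔT = g/(α₁L₁+α₂L₂) = 2.48×10⁻³ / 5.879864×10⁻⁵ = 42.178 K
T = 27.8 + 42.178 = 69.978 °C

T = 70.0 °C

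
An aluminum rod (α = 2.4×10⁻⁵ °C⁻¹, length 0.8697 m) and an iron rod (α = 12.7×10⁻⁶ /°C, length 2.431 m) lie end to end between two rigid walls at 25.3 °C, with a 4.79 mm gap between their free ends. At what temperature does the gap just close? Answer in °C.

T = 118 °C

Gap closes when ΔL₁ + ΔL₂ = 4.79 mm = 4.79×10⁻³ m
(α₁L₁ + α₂L₂)ΔT = g
α₁L₁ + α₂L₂ = 2.4×10⁻⁵×0.8697 + 12.7×10⁻⁶×2.431 = 5.17465×10⁻⁵ m/K
ΔT = 4.79×10⁻³ / 5.17465×10⁻⁵ = 92.57 K
T = 25.3 + 92.57 = 117.87 °C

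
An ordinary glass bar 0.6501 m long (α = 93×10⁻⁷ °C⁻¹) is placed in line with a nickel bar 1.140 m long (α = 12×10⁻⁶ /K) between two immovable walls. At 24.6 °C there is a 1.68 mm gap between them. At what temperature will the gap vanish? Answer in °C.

T = 110 °C

α₁L₁ = 6.04593×10⁻⁶ m/K, α₂L₂ = 1.368×10⁻⁵ m/K → total 1.972593×10⁻⁵ m/K
ΔT = g/(α₁L₁+α₂L₂) = 1.68×10⁻³ / 1.972593×10⁻⁵ = 85.17 K
T = 24.6 + 85.17 = 109.77 °C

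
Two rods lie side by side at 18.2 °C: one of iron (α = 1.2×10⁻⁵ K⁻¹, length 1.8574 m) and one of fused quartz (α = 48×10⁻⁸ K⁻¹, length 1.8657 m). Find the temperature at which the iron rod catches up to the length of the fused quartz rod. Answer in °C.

T = 406.2 °C

Equal length when α₁L₁ΔT − α₂L₂ΔT = L₂ − L₁ = 8.30×10⁻³ m
α₁L₁ = 2.22888×10⁻⁵, α₂L₂ = 8.95536×10⁻⁷ → Δ(αL) = 2.1393264×10⁻⁵ m/K
ΔT = 8.30×10⁻³ / 2.1393264×10⁻⁵ = 387.973 K, so T = 18.2 + 387.973 = 406.173 °C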